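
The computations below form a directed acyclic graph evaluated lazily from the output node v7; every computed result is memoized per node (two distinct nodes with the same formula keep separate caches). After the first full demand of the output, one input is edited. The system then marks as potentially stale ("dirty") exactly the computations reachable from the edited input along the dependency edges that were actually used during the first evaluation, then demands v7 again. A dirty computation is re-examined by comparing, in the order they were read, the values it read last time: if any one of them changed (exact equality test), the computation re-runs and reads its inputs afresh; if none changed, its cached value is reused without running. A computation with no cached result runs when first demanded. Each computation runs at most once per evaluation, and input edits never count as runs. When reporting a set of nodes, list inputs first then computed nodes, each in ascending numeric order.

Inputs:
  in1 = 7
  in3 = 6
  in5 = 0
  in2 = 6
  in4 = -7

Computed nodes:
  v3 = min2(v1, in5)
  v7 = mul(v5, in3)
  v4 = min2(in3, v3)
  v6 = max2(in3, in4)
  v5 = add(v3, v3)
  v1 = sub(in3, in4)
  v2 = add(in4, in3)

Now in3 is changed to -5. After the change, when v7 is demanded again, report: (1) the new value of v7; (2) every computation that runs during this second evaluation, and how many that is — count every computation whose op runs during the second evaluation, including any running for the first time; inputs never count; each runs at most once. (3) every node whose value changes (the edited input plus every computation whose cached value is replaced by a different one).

Demanding v7 again yields 0.
3 computations run: v1, v3, v7.
The nodes whose values change: in3, v1.
Note where the cutoff bites: v5 is checked, finds nothing changed, and keeps its cache.

First demand of the output computes:
  v1 = sub(6, -7) = 13
  v3 = min2(13, 0) = 0
  v5 = add(0, 0) = 0
  v7 = mul(0, 6) = 0

After the edit, cleaning proceeds:
  v1: a read changed (in3 6->-5) — executes, giving 2.
  v3: a read changed (v1 13->2) — executes, giving 0 — identical to its old value.
  v5: dirty, but its reads are unchanged (v3 unchanged, v3 unchanged); cached 0 stands.
  v7: a read changed (in3 6->-5) — executes, giving 0 — identical to its old value.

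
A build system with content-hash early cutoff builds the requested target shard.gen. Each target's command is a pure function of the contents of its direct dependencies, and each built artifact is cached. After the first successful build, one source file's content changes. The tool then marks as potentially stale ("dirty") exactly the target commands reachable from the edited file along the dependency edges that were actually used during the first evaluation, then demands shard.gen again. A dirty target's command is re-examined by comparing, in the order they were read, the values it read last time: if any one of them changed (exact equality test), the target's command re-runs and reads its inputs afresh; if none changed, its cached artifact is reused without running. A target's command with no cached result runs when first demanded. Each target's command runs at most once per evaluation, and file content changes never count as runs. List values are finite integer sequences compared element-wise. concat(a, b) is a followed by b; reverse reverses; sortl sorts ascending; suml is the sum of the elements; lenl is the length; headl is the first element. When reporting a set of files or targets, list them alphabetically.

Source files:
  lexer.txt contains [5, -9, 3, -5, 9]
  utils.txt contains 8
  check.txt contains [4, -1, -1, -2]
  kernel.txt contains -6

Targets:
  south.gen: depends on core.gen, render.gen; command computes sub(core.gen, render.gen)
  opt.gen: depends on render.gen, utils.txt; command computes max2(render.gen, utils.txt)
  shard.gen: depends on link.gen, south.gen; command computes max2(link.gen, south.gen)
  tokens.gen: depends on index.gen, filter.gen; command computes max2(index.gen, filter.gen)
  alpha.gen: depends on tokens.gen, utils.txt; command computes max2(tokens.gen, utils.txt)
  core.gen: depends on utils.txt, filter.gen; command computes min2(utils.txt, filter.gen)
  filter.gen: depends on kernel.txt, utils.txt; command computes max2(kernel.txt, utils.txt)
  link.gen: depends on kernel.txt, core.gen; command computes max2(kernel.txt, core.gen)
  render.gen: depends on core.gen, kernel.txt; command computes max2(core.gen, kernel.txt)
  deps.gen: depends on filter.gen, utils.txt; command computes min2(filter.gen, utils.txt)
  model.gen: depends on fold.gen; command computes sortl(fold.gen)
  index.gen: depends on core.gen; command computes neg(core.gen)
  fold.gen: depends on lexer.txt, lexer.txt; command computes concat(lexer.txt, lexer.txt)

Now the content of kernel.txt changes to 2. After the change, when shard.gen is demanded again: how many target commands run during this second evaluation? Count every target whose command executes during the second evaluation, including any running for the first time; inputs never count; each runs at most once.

Target commands that run: filter.gen, link.gen, render.gen — 3 in total.
Key observation: the cutoff stops propagation at core.gen — its inputs' values are unchanged, so it reuses its cache.

First evaluation (everything demanded from the output):
  filter.gen = max2(-6, 8) = 8
  core.gen = min2(8, 8) = 8
  link.gen = max2(-6, 8) = 8
  render.gen = max2(8, -6) = 8
  south.gen = sub(8, 8) = 0
  shard.gen = max2(8, 0) = 8

Propagation after the edit:
  filter.gen: runs — kernel.txt -6->2; result 8 (same value as before).
  core.gen: checked — values it read are unchanged (utils.txt unchanged, filter.gen unchanged); reused cached 8 without running.
  link.gen: runs — kernel.txt -6->2; result 8 (same value as before).
  render.gen: runs — kernel.txt -6->2; result 8 (same value as before).
  south.gen: checked — values it read are unchanged (core.gen unchanged, render.gen unchanged); reused cached 0 without running.
  shard.gen: checked — values it read are unchanged (link.gen unchanged, south.gen unchanged); reused cached 8 without running.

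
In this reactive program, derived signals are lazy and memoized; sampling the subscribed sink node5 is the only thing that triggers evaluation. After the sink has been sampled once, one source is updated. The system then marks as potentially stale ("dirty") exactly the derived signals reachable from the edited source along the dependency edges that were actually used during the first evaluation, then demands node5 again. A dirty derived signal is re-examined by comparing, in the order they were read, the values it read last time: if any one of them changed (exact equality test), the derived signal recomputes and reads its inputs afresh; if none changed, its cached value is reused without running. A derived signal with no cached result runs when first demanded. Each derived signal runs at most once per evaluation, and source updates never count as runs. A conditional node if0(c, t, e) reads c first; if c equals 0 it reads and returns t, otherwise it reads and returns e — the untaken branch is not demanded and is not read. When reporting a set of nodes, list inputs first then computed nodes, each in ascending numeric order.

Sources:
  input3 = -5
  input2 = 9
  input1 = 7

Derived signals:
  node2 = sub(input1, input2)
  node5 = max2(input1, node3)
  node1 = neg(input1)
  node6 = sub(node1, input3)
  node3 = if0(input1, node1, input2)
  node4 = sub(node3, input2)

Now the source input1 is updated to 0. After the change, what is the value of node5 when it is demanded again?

First demand of the output computes:
  node3 = if0(input1=7 -> else branch input2) = 9
  node5 = max2(7, 9) = 9

After the edit, cleaning proceeds:
  node1: had never run; runs now, result 0.
  node3: a read changed (input1 7->0) — executes, giving 0.
  node5: a read changed (input1 7->0; node3 9->0) — executes, giving 0.

Note the branch switch — node1 had no cache and runs now for the first time.

Demanding node5 again yields 0.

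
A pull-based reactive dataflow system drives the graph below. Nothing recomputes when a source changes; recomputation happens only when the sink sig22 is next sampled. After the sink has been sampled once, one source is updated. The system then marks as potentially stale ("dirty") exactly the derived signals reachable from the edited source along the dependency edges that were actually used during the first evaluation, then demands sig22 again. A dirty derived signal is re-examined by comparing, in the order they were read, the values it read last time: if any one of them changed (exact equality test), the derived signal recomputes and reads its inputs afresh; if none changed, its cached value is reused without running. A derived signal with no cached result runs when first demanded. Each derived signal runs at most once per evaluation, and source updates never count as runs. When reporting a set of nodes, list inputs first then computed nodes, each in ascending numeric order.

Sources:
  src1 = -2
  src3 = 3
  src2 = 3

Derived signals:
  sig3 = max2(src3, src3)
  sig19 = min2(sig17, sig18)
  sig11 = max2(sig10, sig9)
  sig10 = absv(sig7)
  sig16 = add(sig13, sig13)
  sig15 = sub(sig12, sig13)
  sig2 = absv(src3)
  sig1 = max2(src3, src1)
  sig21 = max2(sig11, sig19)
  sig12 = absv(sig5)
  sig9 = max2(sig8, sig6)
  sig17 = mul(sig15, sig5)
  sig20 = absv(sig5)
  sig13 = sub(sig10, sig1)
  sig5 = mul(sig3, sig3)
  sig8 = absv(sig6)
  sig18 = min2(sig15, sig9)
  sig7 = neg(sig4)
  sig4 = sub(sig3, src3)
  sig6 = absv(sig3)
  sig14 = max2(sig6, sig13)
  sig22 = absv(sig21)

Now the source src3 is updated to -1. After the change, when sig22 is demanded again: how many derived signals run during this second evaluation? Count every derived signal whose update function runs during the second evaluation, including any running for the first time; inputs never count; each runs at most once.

Derived signals that run: sig1, sig3, sig4, sig5, sig6, sig8, sig9, sig11, sig12, sig13, sig15, sig17, sig18, sig19, sig21, sig22 — 16 in total.
Key observation: the cutoff stops propagation at sig7 — its inputs' values are unchanged, so it reuses its cache.

First evaluation (everything demanded from the output):
  sig1 = max2(3, -2) = 3
  sig3 = max2(3, 3) = 3
  sig4 = sub(3, 3) = 0
  sig5 = mul(3, 3) = 9
  sig6 = absv(3) = 3
  sig7 = neg(0) = 0
  sig8 = absv(3) = 3
  sig9 = max2(3, 3) = 3
  sig10 = absv(0) = 0
  sig11 = max2(0, 3) = 3
  sig12 = absv(9) = 9
  sig13 = sub(0, 3) = -3
  sig15 = sub(9, -3) = 12
  sig17 = mul(12, 9) = 108
  sig18 = min2(12, 3) = 3
  sig19 = min2(108, 3) = 3
  sig21 = max2(3, 3) = 3
  sig22 = absv(3) = 3

Propagation after the edit:
  sig1: runs — src3 3->-1; result -1.
  sig3: runs — src3 3->-1; src3 3->-1; result -1.
  sig4: runs — sig3 3->-1; src3 3->-1; result 0 (same value as before).
  sig5: runs — sig3 3->-1; sig3 3->-1; result 1.
  sig6: runs — sig3 3->-1; result 1.
  sig7: checked — values it read are unchanged (sig4 unchanged); reused cached 0 without running.
  sig8: runs — sig6 3->1; result 1.
  sig9: runs — sig8 3->1; sig6 3->1; result 1.
  sig10: checked — values it read are unchanged (sig7 unchanged); reused cached 0 without running.
  sig11: runs — sig9 3->1; result 1.
  sig12: runs — sig5 9->1; result 1.
  sig13: runs — sig1 3->-1; result 1.
  sig15: runs — sig12 9->1; sig13 -3->1; result 0.
  sig17: runs — sig15 12->0; sig5 9->1; result 0.
  sig18: runs — sig15 12->0; sig9 3->1; result 0.
  sig19: runs — sig17 108->0; sig18 3->0; result 0.
  sig21: runs — sig11 3->1; sig19 3->0; result 1.
  sig22: runs — sig21 3->1; result 1.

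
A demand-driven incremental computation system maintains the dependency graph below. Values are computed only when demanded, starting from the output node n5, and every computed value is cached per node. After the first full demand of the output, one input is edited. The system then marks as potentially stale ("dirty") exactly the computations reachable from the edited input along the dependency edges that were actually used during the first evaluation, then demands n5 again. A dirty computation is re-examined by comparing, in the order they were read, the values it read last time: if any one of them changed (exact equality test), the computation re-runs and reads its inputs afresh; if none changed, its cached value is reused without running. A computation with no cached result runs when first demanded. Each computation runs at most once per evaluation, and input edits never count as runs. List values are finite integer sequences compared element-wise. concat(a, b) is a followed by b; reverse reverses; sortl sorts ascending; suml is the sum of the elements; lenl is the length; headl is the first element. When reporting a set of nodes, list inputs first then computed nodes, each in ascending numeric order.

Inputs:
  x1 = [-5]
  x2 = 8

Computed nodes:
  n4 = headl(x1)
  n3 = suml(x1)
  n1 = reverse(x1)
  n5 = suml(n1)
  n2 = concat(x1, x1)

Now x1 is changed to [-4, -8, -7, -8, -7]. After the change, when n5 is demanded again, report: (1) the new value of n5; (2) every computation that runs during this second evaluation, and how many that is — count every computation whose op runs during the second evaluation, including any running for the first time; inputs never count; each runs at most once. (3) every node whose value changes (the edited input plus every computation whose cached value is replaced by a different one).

New value of n5: -34.
Computations that run: n1, n5 — 2 in total.
Values that change: x1, n1, n5.

First evaluation (everything demanded from the output):
  n1 = reverse([-5]) = [-5]
  n5 = suml([-5]) = -5

Propagation after the edit:
  n1: runs — x1 [-5]->[-4, -8, -7, -8, -7]; result [-7, -8, -7, -8, -4].
  n5: runs — n1 [-5]->[-7, -8, -7, -8, -4]; result -34.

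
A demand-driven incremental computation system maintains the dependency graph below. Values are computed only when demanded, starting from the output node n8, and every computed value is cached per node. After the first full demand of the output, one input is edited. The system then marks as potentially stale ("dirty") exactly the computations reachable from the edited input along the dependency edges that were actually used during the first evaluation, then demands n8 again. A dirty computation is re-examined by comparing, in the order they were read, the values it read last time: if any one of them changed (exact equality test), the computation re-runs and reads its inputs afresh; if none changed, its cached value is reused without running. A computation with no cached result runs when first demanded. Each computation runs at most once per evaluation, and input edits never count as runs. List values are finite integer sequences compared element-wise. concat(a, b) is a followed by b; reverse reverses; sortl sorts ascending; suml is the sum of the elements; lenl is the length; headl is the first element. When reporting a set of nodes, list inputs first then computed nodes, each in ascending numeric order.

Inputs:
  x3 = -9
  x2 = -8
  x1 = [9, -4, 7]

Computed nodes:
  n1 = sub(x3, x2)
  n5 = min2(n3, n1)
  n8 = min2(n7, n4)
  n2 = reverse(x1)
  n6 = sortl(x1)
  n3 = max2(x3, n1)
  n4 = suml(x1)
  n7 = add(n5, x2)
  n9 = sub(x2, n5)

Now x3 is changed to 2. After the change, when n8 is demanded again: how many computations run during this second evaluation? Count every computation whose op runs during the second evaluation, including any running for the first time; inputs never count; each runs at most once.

First evaluation (everything demanded from the output):
  n1 = sub(-9, -8) = -1
  n3 = max2(-9, -1) = -1
  n4 = suml([9, -4, 7]) = 12
  n5 = min2(-1, -1) = -1
  n7 = add(-1, -8) = -9
  n8 = min2(-9, 12) = -9

Propagation after the edit:
  n1: runs — x3 -9->2; result 10.
  n3: runs — x3 -9->2; n1 -1->10; result 10.
  n5: runs — n3 -1->10; n1 -1->10; result 10.
  n7: runs — n5 -1->10; result 2.
  n8: runs — n7 -9->2; result 2.

Computations that run: n1, n3, n5, n7, n8 — 5 in total.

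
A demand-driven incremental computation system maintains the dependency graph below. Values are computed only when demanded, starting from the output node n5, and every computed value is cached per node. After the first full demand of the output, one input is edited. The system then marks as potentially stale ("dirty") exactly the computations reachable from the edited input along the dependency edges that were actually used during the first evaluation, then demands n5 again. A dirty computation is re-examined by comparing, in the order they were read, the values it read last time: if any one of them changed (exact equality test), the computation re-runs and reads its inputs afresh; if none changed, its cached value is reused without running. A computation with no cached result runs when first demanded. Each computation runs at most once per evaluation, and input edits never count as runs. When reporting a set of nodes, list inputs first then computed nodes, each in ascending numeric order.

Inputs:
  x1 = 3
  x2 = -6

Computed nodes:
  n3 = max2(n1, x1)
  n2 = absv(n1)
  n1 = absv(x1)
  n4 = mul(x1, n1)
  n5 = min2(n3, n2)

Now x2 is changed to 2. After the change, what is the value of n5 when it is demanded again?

New value of n5: 3.
Key observation: x2 is never demanded by the output, so the edit triggers no recomputation at all.

First evaluation (everything demanded from the output):
  n1 = absv(3) = 3
  n2 = absv(3) = 3
  n3 = max2(3, 3) = 3
  n5 = min2(3, 3) = 3

Propagation after the edit:
  x2 feeds no computation that the output demands — nothing is marked dirty and nothing runs.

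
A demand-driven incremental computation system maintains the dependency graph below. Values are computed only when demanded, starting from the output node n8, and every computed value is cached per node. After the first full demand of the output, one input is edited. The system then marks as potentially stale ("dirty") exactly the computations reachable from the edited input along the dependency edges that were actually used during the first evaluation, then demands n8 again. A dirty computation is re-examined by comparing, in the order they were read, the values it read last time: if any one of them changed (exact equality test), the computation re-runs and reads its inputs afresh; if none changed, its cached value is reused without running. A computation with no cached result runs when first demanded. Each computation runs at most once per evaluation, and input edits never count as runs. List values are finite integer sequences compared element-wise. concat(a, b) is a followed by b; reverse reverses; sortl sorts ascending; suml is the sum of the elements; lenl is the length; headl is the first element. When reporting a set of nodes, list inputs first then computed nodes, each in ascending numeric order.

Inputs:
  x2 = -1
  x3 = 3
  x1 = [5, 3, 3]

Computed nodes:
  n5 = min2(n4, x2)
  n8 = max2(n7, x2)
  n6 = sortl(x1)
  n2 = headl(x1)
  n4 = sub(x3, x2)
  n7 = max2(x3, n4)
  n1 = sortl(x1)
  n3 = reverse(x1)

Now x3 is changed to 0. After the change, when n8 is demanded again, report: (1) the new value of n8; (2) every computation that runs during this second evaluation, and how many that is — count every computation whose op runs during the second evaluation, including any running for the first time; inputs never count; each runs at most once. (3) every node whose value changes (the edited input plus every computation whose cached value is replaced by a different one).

New value of n8: 1.
Computations that run: n4, n7, n8 — 3 in total.
Values that change: x3, n4, n7, n8.

First evaluation (everything demanded from the output):
  n4 = sub(3, -1) = 4
  n7 = max2(3, 4) = 4
  n8 = max2(4, -1) = 4

Propagation after the edit:
  n4: runs — x3 3->0; result 1.
  n7: runs — x3 3->0; n4 4->1; result 1.
  n8: runs — n7 4->1; result 1.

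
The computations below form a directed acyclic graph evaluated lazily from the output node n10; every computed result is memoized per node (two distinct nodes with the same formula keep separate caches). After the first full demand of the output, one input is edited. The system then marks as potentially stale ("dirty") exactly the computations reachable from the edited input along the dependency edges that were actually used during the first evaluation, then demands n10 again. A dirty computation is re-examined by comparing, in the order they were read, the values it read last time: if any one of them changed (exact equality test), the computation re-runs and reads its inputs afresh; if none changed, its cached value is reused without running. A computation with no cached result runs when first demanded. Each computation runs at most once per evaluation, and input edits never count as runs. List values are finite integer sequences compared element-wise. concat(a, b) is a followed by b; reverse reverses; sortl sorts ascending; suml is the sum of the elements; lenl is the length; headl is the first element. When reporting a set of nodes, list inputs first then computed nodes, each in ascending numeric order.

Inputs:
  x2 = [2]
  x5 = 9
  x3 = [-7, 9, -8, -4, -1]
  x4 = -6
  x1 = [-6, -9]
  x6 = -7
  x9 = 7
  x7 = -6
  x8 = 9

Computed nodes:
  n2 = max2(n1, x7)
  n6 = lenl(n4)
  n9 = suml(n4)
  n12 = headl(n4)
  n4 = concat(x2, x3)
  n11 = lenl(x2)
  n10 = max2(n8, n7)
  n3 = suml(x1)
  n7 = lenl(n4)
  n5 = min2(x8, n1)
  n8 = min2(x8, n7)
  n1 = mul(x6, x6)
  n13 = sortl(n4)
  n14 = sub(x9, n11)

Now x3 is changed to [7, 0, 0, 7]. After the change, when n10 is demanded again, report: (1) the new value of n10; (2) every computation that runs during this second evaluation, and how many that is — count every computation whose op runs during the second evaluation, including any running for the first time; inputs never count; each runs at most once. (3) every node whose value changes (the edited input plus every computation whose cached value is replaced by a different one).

Demanding n10 again yields 5.
4 computations run: n4, n7, n8, n10.
The nodes whose values change: x3, n4, n7, n8, n10.

First demand of the output computes:
  n4 = concat([2], [-7, 9, -8, -4, -1]) = [2, -7, 9, -8, -4, -1]
  n7 = lenl([2, -7, 9, -8, -4, -1]) = 6
  n8 = min2(9, 6) = 6
  n10 = max2(6, 6) = 6

After the edit, cleaning proceeds:
  n4: a read changed (x3 [-7, 9, -8, -4, -1]->[7, 0, 0, 7]) — executes, giving [2, 7, 0, 0, 7].
  n7: a read changed (n4 [2, -7, 9, -8, -4, -1]->[2, 7, 0, 0, 7]) — executes, giving 5.
  n8: a read changed (n7 6->5) — executes, giving 5.
  n10: a read changed (n8 6->5; n7 6->5) — executes, giving 5.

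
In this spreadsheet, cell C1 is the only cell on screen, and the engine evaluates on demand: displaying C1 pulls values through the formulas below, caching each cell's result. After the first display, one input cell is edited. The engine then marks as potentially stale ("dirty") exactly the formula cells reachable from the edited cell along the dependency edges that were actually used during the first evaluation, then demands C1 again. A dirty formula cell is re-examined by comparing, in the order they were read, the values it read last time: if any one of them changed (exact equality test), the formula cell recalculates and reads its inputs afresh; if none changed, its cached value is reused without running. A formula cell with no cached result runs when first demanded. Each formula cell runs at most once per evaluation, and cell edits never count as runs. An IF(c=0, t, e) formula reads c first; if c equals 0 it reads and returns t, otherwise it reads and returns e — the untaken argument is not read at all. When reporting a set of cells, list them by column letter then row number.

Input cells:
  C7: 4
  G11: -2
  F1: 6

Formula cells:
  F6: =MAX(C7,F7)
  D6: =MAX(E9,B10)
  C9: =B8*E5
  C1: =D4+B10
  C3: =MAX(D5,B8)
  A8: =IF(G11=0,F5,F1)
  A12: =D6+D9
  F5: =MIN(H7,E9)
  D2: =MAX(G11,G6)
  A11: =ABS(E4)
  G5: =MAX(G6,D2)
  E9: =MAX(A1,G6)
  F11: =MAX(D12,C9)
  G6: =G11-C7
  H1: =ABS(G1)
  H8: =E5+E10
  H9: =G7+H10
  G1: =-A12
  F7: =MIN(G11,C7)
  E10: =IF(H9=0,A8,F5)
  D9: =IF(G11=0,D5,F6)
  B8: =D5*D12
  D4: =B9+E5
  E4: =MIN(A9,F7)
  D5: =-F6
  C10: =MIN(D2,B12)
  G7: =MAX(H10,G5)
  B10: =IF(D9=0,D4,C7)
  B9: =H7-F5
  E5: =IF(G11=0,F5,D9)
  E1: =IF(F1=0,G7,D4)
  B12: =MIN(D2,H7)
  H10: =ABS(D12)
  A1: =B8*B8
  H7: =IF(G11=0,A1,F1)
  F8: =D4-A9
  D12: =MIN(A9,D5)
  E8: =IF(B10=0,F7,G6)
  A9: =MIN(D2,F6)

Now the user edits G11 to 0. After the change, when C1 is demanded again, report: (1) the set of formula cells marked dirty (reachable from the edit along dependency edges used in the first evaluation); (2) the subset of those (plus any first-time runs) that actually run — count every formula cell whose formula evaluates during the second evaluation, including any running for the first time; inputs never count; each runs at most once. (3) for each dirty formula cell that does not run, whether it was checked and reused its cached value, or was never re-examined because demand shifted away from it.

Dirty set: A1, A9, B8, B9, B10, C1, D2, D4, D5, D9, D12, E5, E9, F5, F6, F7, G6, H7.
Run set: A9, B9, B10, C1, D2, D4, D9, D12, E5, E9, F5, F6, F7, G6, H7 (15 run).
Re-examined without running (cache reused): A1, B8, D5.
The important point: at D5 every value read last time is unchanged, so the dirty flag clears without a run.

Initial pass — values computed on the first demand:
  F7 = MIN(-2, 4) = -2
  F6 = MAX(4, -2) = 4
  D5 = -(4) = -4
  D9 = IF(G11=0: G11=-2 -> else branch F6) = 4
  G6 = -2 - 4 = -6
  D2 = MAX(-2, -6) = -2
  A9 = MIN(-2, 4) = -2
  D12 = MIN(-2, -4) = -4
  B8 = -4 * -4 = 16
  A1 = 16 * 16 = 256
  E9 = MAX(256, -6) = 256
  H7 = IF(G11=0: G11=-2 -> else branch F1) = 6
  F5 = MIN(6, 256) = 6
  B9 = 6 - 6 = 0
  E5 = IF(G11=0: G11=-2 -> else branch D9) = 4
  D4 = 0 + 4 = 4
  B10 = IF(D9=0: D9=4 -> else branch C7) = 4
  C1 = 4 + 4 = 8

Second demand — change propagation:
  F7: re-runs because G11 -2->0; new result 0.
  F6: re-runs because F7 -2->0; new result 4 (unchanged).
  D5: re-examined; everything it read last time is the same (F6 unchanged) — cache -4 kept, no run.
  D9: re-runs because G11 -2->0; new result -4.
  G6: re-runs because G11 -2->0; new result -4.
  D2: re-runs because G11 -2->0; G6 -6->-4; new result 0.
  A9: re-runs because D2 -2->0; new result 0.
  D12: re-runs because A9 -2->0; new result -4 (unchanged).
  B8: re-examined; everything it read last time is the same (D5 unchanged, D12 unchanged) — cache 16 kept, no run.
  A1: re-examined; everything it read last time is the same (B8 unchanged, B8 unchanged) — cache 256 kept, no run.
  E9: re-runs because G6 -6->-4; new result 256 (unchanged).
  H7: re-runs because G11 -2->0; new result 256.
  F5: re-runs because H7 6->256; new result 256.
  B9: re-runs because H7 6->256; F5 6->256; new result 0 (unchanged).
  E5: re-runs because G11 -2->0; D9 4->-4; new result 256.
  D4: re-runs because E5 4->256; new result 256.
  B10: re-runs because D9 4->-4; new result 4 (unchanged).
  C1: re-runs because D4 4->256; new result 260.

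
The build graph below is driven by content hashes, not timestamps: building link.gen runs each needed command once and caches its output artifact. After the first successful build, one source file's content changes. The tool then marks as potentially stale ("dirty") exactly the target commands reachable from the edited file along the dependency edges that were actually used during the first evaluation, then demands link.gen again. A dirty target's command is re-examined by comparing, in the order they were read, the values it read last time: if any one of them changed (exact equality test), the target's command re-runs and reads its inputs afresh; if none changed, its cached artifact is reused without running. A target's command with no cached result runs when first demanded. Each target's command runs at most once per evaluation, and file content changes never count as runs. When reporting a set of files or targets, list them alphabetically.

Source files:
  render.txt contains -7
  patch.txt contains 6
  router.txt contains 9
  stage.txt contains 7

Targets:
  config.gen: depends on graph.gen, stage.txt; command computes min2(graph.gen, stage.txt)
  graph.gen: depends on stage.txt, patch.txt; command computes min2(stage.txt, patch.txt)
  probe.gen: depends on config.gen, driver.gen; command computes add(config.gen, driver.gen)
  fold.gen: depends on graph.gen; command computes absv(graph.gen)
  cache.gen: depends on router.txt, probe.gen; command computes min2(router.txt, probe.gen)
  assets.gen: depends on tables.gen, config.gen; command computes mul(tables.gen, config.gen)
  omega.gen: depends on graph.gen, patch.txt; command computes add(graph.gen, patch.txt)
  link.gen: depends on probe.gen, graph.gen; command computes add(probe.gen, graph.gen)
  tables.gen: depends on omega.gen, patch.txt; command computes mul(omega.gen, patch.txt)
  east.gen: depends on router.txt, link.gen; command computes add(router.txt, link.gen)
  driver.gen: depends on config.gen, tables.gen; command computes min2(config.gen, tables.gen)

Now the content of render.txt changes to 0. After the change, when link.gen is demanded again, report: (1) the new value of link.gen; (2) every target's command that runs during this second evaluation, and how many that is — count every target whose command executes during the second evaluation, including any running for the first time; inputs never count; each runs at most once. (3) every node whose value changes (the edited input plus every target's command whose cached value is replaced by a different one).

link.gen now evaluates to 18.
Run set: none (0 run).
Changed values: render.txt.
The important point: nothing the output needs ever reads render.txt, so the edit is invisible to it.

Initial pass — values computed on the first demand:
  graph.gen = min2(7, 6) = 6
  config.gen = min2(6, 7) = 6
  omega.gen = add(6, 6) = 12
  tables.gen = mul(12, 6) = 72
  driver.gen = min2(6, 72) = 6
  probe.gen = add(6, 6) = 12
  link.gen = add(12, 6) = 18

Second demand — change propagation:
  no demanded computation ever read render.txt, so the edit dirties nothing and nothing runs.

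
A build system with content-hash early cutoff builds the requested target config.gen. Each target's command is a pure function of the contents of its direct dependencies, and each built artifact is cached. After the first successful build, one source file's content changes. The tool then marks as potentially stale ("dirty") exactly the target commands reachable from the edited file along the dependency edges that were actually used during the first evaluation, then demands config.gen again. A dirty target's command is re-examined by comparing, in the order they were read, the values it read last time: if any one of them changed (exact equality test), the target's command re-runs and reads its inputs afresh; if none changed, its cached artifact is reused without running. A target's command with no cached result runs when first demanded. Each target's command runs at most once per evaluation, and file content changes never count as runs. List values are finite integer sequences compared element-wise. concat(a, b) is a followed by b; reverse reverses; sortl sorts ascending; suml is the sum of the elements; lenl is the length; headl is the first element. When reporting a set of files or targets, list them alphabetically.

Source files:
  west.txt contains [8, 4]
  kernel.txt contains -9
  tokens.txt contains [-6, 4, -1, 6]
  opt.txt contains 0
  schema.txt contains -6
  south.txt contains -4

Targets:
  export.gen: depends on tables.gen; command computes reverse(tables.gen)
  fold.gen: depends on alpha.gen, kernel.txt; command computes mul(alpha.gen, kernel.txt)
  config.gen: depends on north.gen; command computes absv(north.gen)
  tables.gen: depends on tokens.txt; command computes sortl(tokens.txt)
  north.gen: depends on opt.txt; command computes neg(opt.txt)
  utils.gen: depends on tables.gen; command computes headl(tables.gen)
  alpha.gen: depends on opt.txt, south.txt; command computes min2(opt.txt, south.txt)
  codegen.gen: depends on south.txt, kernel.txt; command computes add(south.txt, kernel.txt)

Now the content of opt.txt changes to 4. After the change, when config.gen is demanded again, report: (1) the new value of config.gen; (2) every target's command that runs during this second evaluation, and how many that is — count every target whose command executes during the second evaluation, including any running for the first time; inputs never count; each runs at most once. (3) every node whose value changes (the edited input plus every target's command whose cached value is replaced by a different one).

New value of config.gen: 4.
Target commands that run: config.gen, north.gen — 2 in total.
Values that change: config.gen, north.gen, opt.txt.

First evaluation (everything demanded from the output):
  north.gen = neg(0) = 0
  config.gen = absv(0) = 0

Propagation after the edit:
  north.gen: runs — opt.txt 0->4; result -4.
  config.gen: runs — north.gen 0->-4; result 4.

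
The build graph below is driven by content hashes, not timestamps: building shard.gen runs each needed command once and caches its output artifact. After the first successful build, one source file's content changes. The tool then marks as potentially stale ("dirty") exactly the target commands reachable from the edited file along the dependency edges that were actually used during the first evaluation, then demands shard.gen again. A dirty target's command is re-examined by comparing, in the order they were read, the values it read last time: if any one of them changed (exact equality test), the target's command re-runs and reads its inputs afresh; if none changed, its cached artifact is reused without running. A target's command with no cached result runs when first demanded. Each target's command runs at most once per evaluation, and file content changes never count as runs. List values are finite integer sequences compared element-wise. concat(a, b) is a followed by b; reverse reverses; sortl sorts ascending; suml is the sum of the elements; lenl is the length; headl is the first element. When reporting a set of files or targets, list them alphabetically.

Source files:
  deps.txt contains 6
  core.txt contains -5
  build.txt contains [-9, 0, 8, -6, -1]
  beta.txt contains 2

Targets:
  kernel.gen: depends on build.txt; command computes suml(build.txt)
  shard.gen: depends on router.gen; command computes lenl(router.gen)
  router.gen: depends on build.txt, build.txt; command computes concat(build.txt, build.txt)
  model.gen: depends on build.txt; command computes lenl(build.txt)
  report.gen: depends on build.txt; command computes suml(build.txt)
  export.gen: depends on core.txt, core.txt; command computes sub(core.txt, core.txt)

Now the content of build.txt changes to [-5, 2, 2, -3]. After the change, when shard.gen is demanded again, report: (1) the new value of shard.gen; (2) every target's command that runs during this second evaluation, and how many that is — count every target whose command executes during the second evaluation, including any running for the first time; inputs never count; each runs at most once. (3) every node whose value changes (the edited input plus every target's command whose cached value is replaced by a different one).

shard.gen now evaluates to 8.
Run set: router.gen, shard.gen (2 run).
Changed values: build.txt, router.gen, shard.gen.

Initial pass — values computed on the first demand:
  router.gen = concat([-9, 0, 8, -6, -1], [-9, 0, 8, -6, -1]) = [-9, 0, 8, -6, -1, -9, 0, 8, -6, -1]
  shard.gen = lenl([-9, 0, 8, -6, -1, -9, 0, 8, -6, -1]) = 10

Second demand — change propagation:
  router.gen: re-runs because build.txt [-9, 0, 8, -6, -1]->[-5, 2, 2, -3]; build.txt [-9, 0, 8, -6, -1]->[-5, 2, 2, -3]; new result [-5, 2, 2, -3, -5, 2, 2, -3].
  shard.gen: re-runs because router.gen [-9, 0, 8, -6, -1, -9, 0, 8, -6, -1]->[-5, 2, 2, -3, -5, 2, 2, -3]; new result 8.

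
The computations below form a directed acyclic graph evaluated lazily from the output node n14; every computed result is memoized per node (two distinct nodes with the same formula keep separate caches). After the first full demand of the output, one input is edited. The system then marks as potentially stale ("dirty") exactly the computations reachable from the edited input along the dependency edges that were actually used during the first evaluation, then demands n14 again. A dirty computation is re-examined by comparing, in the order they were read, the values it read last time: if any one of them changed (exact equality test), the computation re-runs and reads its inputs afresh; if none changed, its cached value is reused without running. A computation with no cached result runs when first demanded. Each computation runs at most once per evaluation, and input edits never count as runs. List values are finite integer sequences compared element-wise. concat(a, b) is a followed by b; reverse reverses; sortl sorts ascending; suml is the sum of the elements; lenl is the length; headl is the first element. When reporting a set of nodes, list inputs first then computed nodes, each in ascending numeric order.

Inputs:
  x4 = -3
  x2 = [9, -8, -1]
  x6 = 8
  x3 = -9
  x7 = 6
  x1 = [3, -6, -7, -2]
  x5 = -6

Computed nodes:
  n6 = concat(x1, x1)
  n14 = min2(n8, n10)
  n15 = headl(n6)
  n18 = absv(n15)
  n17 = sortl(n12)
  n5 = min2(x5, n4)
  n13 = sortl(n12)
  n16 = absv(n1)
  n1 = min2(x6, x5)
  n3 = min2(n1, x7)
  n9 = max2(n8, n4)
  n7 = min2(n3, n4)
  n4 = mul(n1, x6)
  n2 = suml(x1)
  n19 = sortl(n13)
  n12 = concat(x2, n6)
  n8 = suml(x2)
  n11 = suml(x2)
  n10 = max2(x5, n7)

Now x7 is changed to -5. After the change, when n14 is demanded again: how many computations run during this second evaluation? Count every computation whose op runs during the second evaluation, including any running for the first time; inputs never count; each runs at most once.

First demand of the output computes:
  n1 = min2(8, -6) = -6
  n3 = min2(-6, 6) = -6
  n4 = mul(-6, 8) = -48
  n7 = min2(-6, -48) = -48
  n8 = suml([9, -8, -1]) = 0
  n10 = max2(-6, -48) = -6
  n14 = min2(0, -6) = -6

After the edit, cleaning proceeds:
  n3: a read changed (x7 6->-5) — executes, giving -6 — identical to its old value.
  n7: dirty, but its reads are unchanged (n3 unchanged, n4 unchanged); cached -48 stands.
  n10: dirty, but its reads are unchanged (x5 unchanged, n7 unchanged); cached -6 stands.
  n14: dirty, but its reads are unchanged (n8 unchanged, n10 unchanged); cached -6 stands.

Note the absorption at n3: it re-runs yet its value is the same, leaving the output's value untouched.

1 computations run: n3.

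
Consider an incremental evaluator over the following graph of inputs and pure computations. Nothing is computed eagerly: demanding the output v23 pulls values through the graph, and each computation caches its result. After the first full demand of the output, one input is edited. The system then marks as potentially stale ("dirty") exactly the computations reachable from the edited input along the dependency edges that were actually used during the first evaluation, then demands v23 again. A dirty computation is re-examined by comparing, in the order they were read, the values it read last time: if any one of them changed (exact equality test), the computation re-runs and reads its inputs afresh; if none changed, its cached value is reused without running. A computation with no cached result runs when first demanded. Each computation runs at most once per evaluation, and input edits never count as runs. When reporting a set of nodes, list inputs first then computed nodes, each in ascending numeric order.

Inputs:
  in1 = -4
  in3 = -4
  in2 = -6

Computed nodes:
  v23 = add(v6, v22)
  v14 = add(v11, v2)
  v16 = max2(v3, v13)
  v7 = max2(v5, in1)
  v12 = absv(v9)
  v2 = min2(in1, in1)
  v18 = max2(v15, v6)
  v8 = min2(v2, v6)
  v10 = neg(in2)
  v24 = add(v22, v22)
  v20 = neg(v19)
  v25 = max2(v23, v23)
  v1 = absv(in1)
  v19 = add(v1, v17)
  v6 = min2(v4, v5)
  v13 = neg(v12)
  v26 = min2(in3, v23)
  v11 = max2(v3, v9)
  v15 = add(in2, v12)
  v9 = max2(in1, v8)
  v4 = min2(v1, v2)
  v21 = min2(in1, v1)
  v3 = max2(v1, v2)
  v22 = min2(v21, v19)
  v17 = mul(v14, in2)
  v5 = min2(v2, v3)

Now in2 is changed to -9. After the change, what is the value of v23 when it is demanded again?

v23 now evaluates to -8.
The important point: v17 recomputes to an identical value, and the output ends up unchanged.

Initial pass — values computed on the first demand:
  v1 = absv(-4) = 4
  v2 = min2(-4, -4) = -4
  v3 = max2(4, -4) = 4
  v4 = min2(4, -4) = -4
  v5 = min2(-4, 4) = -4
  v6 = min2(-4, -4) = -4
  v8 = min2(-4, -4) = -4
  v9 = max2(-4, -4) = -4
  v11 = max2(4, -4) = 4
  v14 = add(4, -4) = 0
  v17 = mul(0, -6) = 0
  v19 = add(4, 0) = 4
  v21 = min2(-4, 4) = -4
  v22 = min2(-4, 4) = -4
  v23 = add(-4, -4) = -8

Second demand — change propagation:
  v17: re-runs because in2 -6->-9; new result 0 (unchanged).
  v19: re-examined; everything it read last time is the same (v1 unchanged, v17 unchanged) — cache 4 kept, no run.
  v22: re-examined; everything it read last time is the same (v21 unchanged, v19 unchanged) — cache -4 kept, no run.
  v23: re-examined; everything it read last time is the same (v6 unchanged, v22 unchanged) — cache -8 kept, no run.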